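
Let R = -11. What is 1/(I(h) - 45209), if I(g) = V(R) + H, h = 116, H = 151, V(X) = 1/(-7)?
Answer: -7/315407 ≈ -2.2194e-5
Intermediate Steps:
V(X) = -⅐
I(g) = 1056/7 (I(g) = -⅐ + 151 = 1056/7)
1/(I(h) - 45209) = 1/(1056/7 - 45209) = 1/(-315407/7) = -7/315407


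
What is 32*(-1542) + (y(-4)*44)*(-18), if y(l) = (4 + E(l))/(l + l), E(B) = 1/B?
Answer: -195891/4 ≈ -48973.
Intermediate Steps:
y(l) = (4 + 1/l)/(2*l) (y(l) = (4 + 1/l)/(l + l) = (4 + 1/l)/((2*l)) = (4 + 1/l)*(1/(2*l)) = (4 + 1/l)/(2*l))
32*(-1542) + (y(-4)*44)*(-18) = 32*(-1542) + (((½)*(1 + 4*(-4))/(-4)²)*44)*(-18) = -49344 + (((½)*(1/16)*(1 - 16))*44)*(-18) = -49344 + (((½)*(1/16)*(-15))*44)*(-18) = -49344 - 15/32*44*(-18) = -49344 - 165/8*(-18) = -49344 + 1485/4 = -195891/4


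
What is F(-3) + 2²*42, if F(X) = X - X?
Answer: 168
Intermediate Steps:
F(X) = 0
F(-3) + 2²*42 = 0 + 2²*42 = 0 + 4*42 = 0 + 168 = 168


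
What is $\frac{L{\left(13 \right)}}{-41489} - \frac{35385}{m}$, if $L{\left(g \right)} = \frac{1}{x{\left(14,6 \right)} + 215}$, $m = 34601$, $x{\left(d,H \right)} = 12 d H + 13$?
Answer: $- \frac{259222447163}{253479036972} \approx -1.0227$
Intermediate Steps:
$x{\left(d,H \right)} = 13 + 12 H d$ ($x{\left(d,H \right)} = 12 H d + 13 = 13 + 12 H d$)
$L{\left(g \right)} = \frac{1}{1236}$ ($L{\left(g \right)} = \frac{1}{\left(13 + 12 \cdot 6 \cdot 14\right) + 215} = \frac{1}{\left(13 + 1008\right) + 215} = \frac{1}{1021 + 215} = \frac{1}{1236}$)
$\frac{L{\left(13 \right)}}{-41489} - \frac{35385}{m} = \frac{1}{1236 \left(-41489\right)} - \frac{35385}{34601} = \frac{1}{1236} \left(- \frac{1}{41489}\right) - \frac{5055}{4943} = - \frac{1}{51280404} - \frac{5055}{4943} = - \frac{259222447163}{253479036972}$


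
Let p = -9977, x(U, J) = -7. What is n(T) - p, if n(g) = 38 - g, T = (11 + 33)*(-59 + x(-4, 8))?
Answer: 12919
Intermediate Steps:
T = -2904 (T = (11 + 33)*(-59 - 7) = 44*(-66) = -2904)
n(T) - p = (38 - 1*(-2904)) - 1*(-9977) = (38 + 2904) + 9977 = 2942 + 9977 = 12919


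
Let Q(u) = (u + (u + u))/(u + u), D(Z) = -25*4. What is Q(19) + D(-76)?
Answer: -197/2 ≈ -98.500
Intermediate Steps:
D(Z) = -100
Q(u) = 3/2 (Q(u) = (u + 2*u)/((2*u)) = (3*u)*(1/(2*u)) = 3/2)
Q(19) + D(-76) = 3/2 - 100 = -197/2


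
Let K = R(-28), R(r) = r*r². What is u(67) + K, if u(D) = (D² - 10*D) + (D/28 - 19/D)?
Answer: -34013551/1876 ≈ -18131.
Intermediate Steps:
R(r) = r³
K = -21952 (K = (-28)³ = -21952)
u(D) = D² - 19/D - 279*D/28 (u(D) = (D² - 10*D) + (D*(1/28) - 19/D) = (D² - 10*D) + (D/28 - 19/D) = (D² - 10*D) + (-19/D + D/28) = D² - 19/D - 279*D/28)
u(67) + K = (67² - 19/67 - 279/28*67) - 21952 = (4489 - 19*1/67 - 18693/28) - 21952 = (4489 - 19/67 - 18693/28) - 21952 = 7168401/1876 - 21952 = -34013551/1876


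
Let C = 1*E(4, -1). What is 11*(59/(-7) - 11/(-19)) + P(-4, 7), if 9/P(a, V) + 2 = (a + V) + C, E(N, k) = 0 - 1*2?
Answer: -12681/133 ≈ -95.346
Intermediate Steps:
E(N, k) = -2 (E(N, k) = 0 - 2 = -2)
C = -2 (C = 1*(-2) = -2)
P(a, V) = 9/(-4 + V + a) (P(a, V) = 9/(-2 + ((a + V) - 2)) = 9/(-2 + ((V + a) - 2)) = 9/(-2 + (-2 + V + a)) = 9/(-4 + V + a))
11*(59/(-7) - 11/(-19)) + P(-4, 7) = 11*(59/(-7) - 11/(-19)) + 9/(-4 + 7 - 4) = 11*(59*(-⅐) - 11*(-1/19)) + 9/(-1) = 11*(-59/7 + 11/19) + 9*(-1) = 11*(-1044/133) - 9 = -11484/133 - 9 = -12681/133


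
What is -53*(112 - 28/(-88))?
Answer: -130963/22 ≈ -5952.9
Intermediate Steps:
-53*(112 - 28/(-88)) = -53*(112 - 28*(-1/88)) = -53*(112 + 7/22) = -53*2471/22 = -130963/22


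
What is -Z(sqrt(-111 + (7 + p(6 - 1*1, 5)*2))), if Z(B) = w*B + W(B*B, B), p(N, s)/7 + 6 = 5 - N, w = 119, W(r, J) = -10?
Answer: 10 - 238*I*sqrt(47) ≈ 10.0 - 1631.6*I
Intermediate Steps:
p(N, s) = -7 - 7*N (p(N, s) = -42 + 7*(5 - N) = -42 + (35 - 7*N) = -7 - 7*N)
Z(B) = -10 + 119*B (Z(B) = 119*B - 10 = -10 + 119*B)
-Z(sqrt(-111 + (7 + p(6 - 1*1, 5)*2))) = -(-10 + 119*sqrt(-111 + (7 + (-7 - 7*(6 - 1*1))*2))) = -(-10 + 119*sqrt(-111 + (7 + (-7 - 7*(6 - 1))*2))) = -(-10 + 119*sqrt(-111 + (7 + (-7 - 7*5)*2))) = -(-10 + 119*sqrt(-111 + (7 + (-7 - 35)*2))) = -(-10 + 119*sqrt(-111 + (7 - 42*2))) = -(-10 + 119*sqrt(-111 + (7 - 84))) = -(-10 + 119*sqrt(-111 - 77)) = -(-10 + 119*sqrt(-188)) = -(-10 + 119*(2*I*sqrt(47))) = -(-10 + 238*I*sqrt(47)) = 10 - 238*I*sqrt(47)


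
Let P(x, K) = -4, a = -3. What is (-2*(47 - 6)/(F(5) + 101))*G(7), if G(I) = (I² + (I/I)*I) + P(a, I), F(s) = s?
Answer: -2132/53 ≈ -40.226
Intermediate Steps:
G(I) = -4 + I + I² (G(I) = (I² + (I/I)*I) - 4 = (I² + 1*I) - 4 = (I² + I) - 4 = (I + I²) - 4 = -4 + I + I²)
(-2*(47 - 6)/(F(5) + 101))*G(7) = (-2*(47 - 6)/(5 + 101))*(-4 + 7 + 7²) = (-82/106)*(-4 + 7 + 49) = -82/106*52 = -2*41/106*52 = -41/53*52 = -2132/53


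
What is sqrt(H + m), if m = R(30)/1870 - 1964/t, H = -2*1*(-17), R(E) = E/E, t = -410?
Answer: sqrt(228023403630)/76670 ≈ 6.2282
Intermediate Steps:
R(E) = 1
H = 34 (H = -2*(-17) = 34)
m = 367309/76670 (m = 1/1870 - 1964/(-410) = 1*(1/1870) - 1964*(-1/410) = 1/1870 + 982/205 = 367309/76670 ≈ 4.7908)
sqrt(H + m) = sqrt(34 + 367309/76670) = sqrt(2974089/76670) = sqrt(228023403630)/76670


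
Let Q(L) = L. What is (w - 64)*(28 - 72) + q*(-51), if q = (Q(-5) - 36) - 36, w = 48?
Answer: 4631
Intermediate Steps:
q = -77 (q = (-5 - 36) - 36 = -41 - 36 = -77)
(w - 64)*(28 - 72) + q*(-51) = (48 - 64)*(28 - 72) - 77*(-51) = -16*(-44) + 3927 = 704 + 3927 = 4631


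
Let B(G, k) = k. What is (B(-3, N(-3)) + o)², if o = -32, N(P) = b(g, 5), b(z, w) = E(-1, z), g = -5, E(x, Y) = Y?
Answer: 1369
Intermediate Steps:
b(z, w) = z
N(P) = -5
(B(-3, N(-3)) + o)² = (-5 - 32)² = (-37)² = 1369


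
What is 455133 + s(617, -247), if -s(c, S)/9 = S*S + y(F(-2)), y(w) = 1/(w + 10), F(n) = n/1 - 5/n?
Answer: -657642/7 ≈ -93949.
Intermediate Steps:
F(n) = n - 5/n (F(n) = n*1 - 5/n = n - 5/n)
y(w) = 1/(10 + w)
s(c, S) = -6/7 - 9*S² (s(c, S) = -9*(S*S + 1/(10 + (-2 - 5/(-2)))) = -9*(S² + 1/(10 + (-2 - 5*(-½)))) = -9*(S² + 1/(10 + (-2 + 5/2))) = -9*(S² + 1/(10 + ½)) = -9*(S² + 1/(21/2)) = -9*(S² + 2/21) = -9*(2/21 + S²) = -6/7 - 9*S²)
455133 + s(617, -247) = 455133 + (-6/7 - 9*(-247)²) = 455133 + (-6/7 - 9*61009) = 455133 + (-6/7 - 549081) = 455133 - 3843573/7 = -657642/7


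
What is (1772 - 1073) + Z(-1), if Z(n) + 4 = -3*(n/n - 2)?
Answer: 698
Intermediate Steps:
Z(n) = -1 (Z(n) = -4 - 3*(n/n - 2) = -4 - 3*(1 - 2) = -4 - 3*(-1) = -4 + 3 = -1)
(1772 - 1073) + Z(-1) = (1772 - 1073) - 1 = 699 - 1 = 698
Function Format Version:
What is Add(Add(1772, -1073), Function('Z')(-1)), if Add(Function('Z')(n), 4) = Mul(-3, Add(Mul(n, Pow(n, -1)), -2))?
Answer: 698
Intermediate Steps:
Function('Z')(n) = -1 (Function('Z')(n) = Add(-4, Mul(-3, Add(Mul(n, Pow(n, -1)), -2))) = Add(-4, Mul(-3, Add(1, -2))) = Add(-4, Mul(-3, -1)) = Add(-4, 3) = -1)
Add(Add(1772, -1073), Function('Z')(-1)) = Add(Add(1772, -1073), -1) = Add(699, -1) = 698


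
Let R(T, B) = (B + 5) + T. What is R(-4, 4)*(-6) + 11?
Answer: -19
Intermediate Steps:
R(T, B) = 5 + B + T (R(T, B) = (5 + B) + T = 5 + B + T)
R(-4, 4)*(-6) + 11 = (5 + 4 - 4)*(-6) + 11 = 5*(-6) + 11 = -30 + 11 = -19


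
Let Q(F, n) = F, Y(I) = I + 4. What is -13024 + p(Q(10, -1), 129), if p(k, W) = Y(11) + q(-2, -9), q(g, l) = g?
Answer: -13011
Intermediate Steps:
Y(I) = 4 + I
p(k, W) = 13 (p(k, W) = (4 + 11) - 2 = 15 - 2 = 13)
-13024 + p(Q(10, -1), 129) = -13024 + 13 = -13011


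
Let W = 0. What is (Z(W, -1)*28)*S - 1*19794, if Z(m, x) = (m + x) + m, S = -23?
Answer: -19150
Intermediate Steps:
Z(m, x) = x + 2*m
(Z(W, -1)*28)*S - 1*19794 = ((-1 + 2*0)*28)*(-23) - 1*19794 = ((-1 + 0)*28)*(-23) - 19794 = -1*28*(-23) - 19794 = -28*(-23) - 19794 = 644 - 19794 = -19150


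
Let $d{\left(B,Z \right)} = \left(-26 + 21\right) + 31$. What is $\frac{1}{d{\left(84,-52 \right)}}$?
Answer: $\frac{1}{26} \approx 0.038462$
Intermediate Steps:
$d{\left(B,Z \right)} = 26$ ($d{\left(B,Z \right)} = -5 + 31 = 26$)
$\frac{1}{d{\left(84,-52 \right)}} = \frac{1}{26}$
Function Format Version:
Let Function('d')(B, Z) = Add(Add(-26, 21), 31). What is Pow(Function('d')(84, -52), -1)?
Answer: Rational(1, 26) ≈ 0.038462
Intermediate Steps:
Function('d')(B, Z) = 26 (Function('d')(B, Z) = Add(-5, 31) = 26)
Pow(Function('d')(84, -52), -1) = Pow(26, -1) = Rational(1, 26)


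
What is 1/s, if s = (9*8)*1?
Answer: 1/72 ≈ 0.013889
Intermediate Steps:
s = 72 (s = 72*1 = 72)
1/s = 1/72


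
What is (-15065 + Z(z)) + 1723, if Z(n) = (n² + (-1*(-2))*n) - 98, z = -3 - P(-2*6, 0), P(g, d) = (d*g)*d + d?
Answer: -13437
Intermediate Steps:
P(g, d) = d + g*d² (P(g, d) = g*d² + d = d + g*d²)
z = -3 (z = -3 - 0*(1 + 0*(-2*6)) = -3 - 0*(1 + 0*(-12)) = -3 - 0*(1 + 0) = -3 - 0 = -3 - 1*0 = -3 + 0 = -3)
Z(n) = -98 + n² + 2*n (Z(n) = (n² + 2*n) - 98 = -98 + n² + 2*n)
(-15065 + Z(z)) + 1723 = (-15065 + (-98 + (-3)² + 2*(-3))) + 1723 = (-15065 + (-98 + 9 - 6)) + 1723 = (-15065 - 95) + 1723 = -15160 + 1723 = -13437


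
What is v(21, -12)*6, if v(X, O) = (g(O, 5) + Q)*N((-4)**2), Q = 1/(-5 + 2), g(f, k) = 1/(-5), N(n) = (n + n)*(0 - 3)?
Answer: 1536/5 ≈ 307.20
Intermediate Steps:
N(n) = -6*n (N(n) = (2*n)*(-3) = -6*n)
g(f, k) = -1/5
Q = -1/3 (Q = 1/(-3) = -1/3 ≈ -0.33333)
v(X, O) = 256/5 (v(X, O) = (-1/5 - 1/3)*(-6*(-4)**2) = -(-16)*16/5 = -8/15*(-96) = 256/5)
v(21, -12)*6 = (256/5)*6 = 1536/5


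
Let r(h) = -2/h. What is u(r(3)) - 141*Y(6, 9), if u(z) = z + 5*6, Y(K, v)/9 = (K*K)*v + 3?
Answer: -1244801/3 ≈ -4.1493e+5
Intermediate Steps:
Y(K, v) = 27 + 9*v*K² (Y(K, v) = 9*((K*K)*v + 3) = 9*(K²*v + 3) = 9*(v*K² + 3) = 9*(3 + v*K²) = 27 + 9*v*K²)
u(z) = 30 + z (u(z) = z + 30 = 30 + z)
u(r(3)) - 141*Y(6, 9) = (30 - 2/3) - 141*(27 + 9*9*6²) = (30 - 2*⅓) - 141*(27 + 9*9*36) = (30 - ⅔) - 141*(27 + 2916) = 88/3 - 141*2943 = 88/3 - 414963 = -1244801/3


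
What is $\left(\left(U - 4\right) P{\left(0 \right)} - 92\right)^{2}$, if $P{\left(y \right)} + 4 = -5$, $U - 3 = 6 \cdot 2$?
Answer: $36481$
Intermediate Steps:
$U = 15$ ($U = 3 + 6 \cdot 2 = 3 + 12 = 15$)
$P{\left(y \right)} = -9$ ($P{\left(y \right)} = -4 - 5 = -9$)
$\left(\left(U - 4\right) P{\left(0 \right)} - 92\right)^{2} = \left(\left(15 - 4\right) \left(-9\right) - 92\right)^{2} = \left(11 \left(-9\right) - 92\right)^{2} = \left(-99 - 92\right)^{2} = \left(-191\right)^{2} = 36481$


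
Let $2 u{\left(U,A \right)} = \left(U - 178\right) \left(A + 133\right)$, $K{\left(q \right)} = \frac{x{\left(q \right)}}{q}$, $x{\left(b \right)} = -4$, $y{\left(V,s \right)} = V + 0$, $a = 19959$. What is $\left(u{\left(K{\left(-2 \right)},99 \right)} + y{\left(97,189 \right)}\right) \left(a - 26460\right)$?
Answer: $132093819$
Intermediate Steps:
$y{\left(V,s \right)} = V$
$K{\left(q \right)} = - \frac{4}{q}$
$u{\left(U,A \right)} = \frac{\left(-178 + U\right) \left(133 + A\right)}{2}$ ($u{\left(U,A \right)} = \frac{\left(U - 178\right) \left(A + 133\right)}{2} = \frac{\left(-178 + U\right) \left(133 + A\right)}{2}$)
$\left(u{\left(K{\left(-2 \right)},99 \right)} + y{\left(97,189 \right)}\right) \left(a - 26460\right) = \left(\left(-11837 - 8811 + \frac{133 \left(- \frac{4}{-2}\right)}{2} + \frac{1}{2} \cdot 99 \left(- \frac{4}{-2}\right)\right) + 97\right) \left(19959 - 26460\right) = \left(\left(-11837 - 8811 + \frac{133 \left(\left(-4\right) \left(- \frac{1}{2}\right)\right)}{2} + \frac{1}{2} \cdot 99 \left(\left(-4\right) \left(- \frac{1}{2}\right)\right)\right) + 97\right) \left(-6501\right) = \left(\left(-11837 - 8811 + \frac{133}{2} \cdot 2 + \frac{1}{2} \cdot 99 \cdot 2\right) + 97\right) \left(-6501\right) = \left(\left(-11837 - 8811 + 133 + 99\right) + 97\right) \left(-6501\right) = \left(-20416 + 97\right) \left(-6501\right) = \left(-20319\right) \left(-6501\right) = 132093819$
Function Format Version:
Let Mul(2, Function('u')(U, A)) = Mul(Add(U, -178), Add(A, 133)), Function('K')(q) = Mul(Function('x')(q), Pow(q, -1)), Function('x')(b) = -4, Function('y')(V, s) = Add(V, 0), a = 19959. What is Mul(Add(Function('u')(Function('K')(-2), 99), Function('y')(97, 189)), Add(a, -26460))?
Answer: 132093819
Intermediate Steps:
Function('y')(V, s) = V
Function('K')(q) = Mul(-4, Pow(q, -1))
Function('u')(U, A) = Mul(Rational(1, 2), Add(-178, U), Add(133, A)) (Function('u')(U, A) = Mul(Rational(1, 2), Mul(Add(U, -178), Add(A, 133))) = Mul(Rational(1, 2), Mul(Add(-178, U), Add(133, A))) = Mul(Rational(1, 2), Add(-178, U), Add(133, A)))
Mul(Add(Function('u')(Function('K')(-2), 99), Function('y')(97, 189)), Add(a, -26460)) = Mul(Add(Add(-11837, Mul(-89, 99), Mul(Rational(133, 2), Mul(-4, Pow(-2, -1))), Mul(Rational(1, 2), 99, Mul(-4, Pow(-2, -1)))), 97), Add(19959, -26460)) = Mul(Add(Add(-11837, -8811, Mul(Rational(133, 2), Mul(-4, Rational(-1, 2))), Mul(Rational(1, 2), 99, Mul(-4, Rational(-1, 2)))), 97), -6501) = Mul(Add(Add(-11837, -8811, Mul(Rational(133, 2), 2), Mul(Rational(1, 2), 99, 2)), 97), -6501) = Mul(Add(Add(-11837, -8811, 133, 99), 97), -6501) = Mul(Add(-20416, 97), -6501) = Mul(-20319, -6501) = 132093819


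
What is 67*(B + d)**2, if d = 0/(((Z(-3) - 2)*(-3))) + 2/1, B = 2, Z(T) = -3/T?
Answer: 1072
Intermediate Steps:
d = 2 (d = 0/(((-3/(-3) - 2)*(-3))) + 2/1 = 0/(((-3*(-1/3) - 2)*(-3))) + 2*1 = 0/(((1 - 2)*(-3))) + 2 = 0/((-1*(-3))) + 2 = 0/3 + 2 = 0*(1/3) + 2 = 0 + 2 = 2)
67*(B + d)**2 = 67*(2 + 2)**2 = 67*4**2 = 67*16 = 1072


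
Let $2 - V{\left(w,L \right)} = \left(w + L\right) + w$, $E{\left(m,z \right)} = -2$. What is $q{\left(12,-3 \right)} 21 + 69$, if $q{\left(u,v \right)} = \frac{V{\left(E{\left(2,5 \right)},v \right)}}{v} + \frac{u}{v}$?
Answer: $-78$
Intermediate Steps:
$V{\left(w,L \right)} = 2 - L - 2 w$ ($V{\left(w,L \right)} = 2 - \left(\left(w + L\right) + w\right) = 2 - \left(\left(L + w\right) + w\right) = 2 - \left(L + 2 w\right) = 2 - L - 2 w$)
$q{\left(u,v \right)} = \frac{u}{v} + \frac{6 - v}{v}$ ($q{\left(u,v \right)} = \frac{2 - v - -4}{v} + \frac{u}{v} = \frac{2 - v + 4}{v} + \frac{u}{v} = \frac{6 - v}{v} + \frac{u}{v} = \frac{u}{v} + \frac{6 - v}{v}$)
$q{\left(12,-3 \right)} 21 + 69 = \frac{6 + 12 - -3}{-3} \cdot 21 + 69 = - \frac{6 + 12 + 3}{3} \cdot 21 + 69 = \left(- \frac{1}{3}\right) 21 \cdot 21 + 69 = \left(-7\right) 21 + 69 = -147 + 69 = -78$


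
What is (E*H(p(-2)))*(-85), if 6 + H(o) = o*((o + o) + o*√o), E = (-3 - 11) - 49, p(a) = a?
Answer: 10710 + 21420*I*√2 ≈ 10710.0 + 30292.0*I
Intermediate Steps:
E = -63 (E = -14 - 49 = -63)
H(o) = -6 + o*(o^(3/2) + 2*o) (H(o) = -6 + o*((o + o) + o*√o) = -6 + o*(2*o + o^(3/2)) = -6 + o*(o^(3/2) + 2*o))
(E*H(p(-2)))*(-85) = -63*(-6 + (-2)^(5/2) + 2*(-2)²)*(-85) = -63*(-6 + 4*I*√2 + 2*4)*(-85) = -63*(-6 + 4*I*√2 + 8)*(-85) = -63*(2 + 4*I*√2)*(-85) = (-126 - 252*I*√2)*(-85) = 10710 + 21420*I*√2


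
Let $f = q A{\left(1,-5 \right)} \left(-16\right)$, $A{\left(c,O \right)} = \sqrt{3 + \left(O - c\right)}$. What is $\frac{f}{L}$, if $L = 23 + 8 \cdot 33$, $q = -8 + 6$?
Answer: $\frac{32 i \sqrt{3}}{287} \approx 0.19312 i$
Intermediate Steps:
$A{\left(c,O \right)} = \sqrt{3 + O - c}$
$q = -2$
$L = 287$ ($L = 23 + 264 = 287$)
$f = 32 i \sqrt{3}$ ($f = - 2 \sqrt{3 - 5 - 1} \left(-16\right) = - 2 \sqrt{-3} \left(-16\right) = - 2 i \sqrt{3} \left(-16\right) = 32 i \sqrt{3} \approx 55.426 i$)
$\frac{f}{L} = \frac{32 i \sqrt{3}}{287}$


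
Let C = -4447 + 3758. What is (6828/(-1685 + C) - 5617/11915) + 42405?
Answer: 599691022336/14143105 ≈ 42402.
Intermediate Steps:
C = -689
(6828/(-1685 + C) - 5617/11915) + 42405 = (6828/(-1685 - 689) - 5617/11915) + 42405 = (6828/(-2374) - 5617*1/11915) + 42405 = (6828*(-1/2374) - 5617/11915) + 42405 = (-3414/1187 - 5617/11915) + 42405 = -47345189/14143105 + 42405 = 599691022336/14143105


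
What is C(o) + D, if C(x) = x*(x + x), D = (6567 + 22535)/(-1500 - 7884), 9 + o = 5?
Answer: 135593/4692 ≈ 28.899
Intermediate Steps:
o = -4 (o = -9 + 5 = -4)
D = -14551/4692 (D = 29102/(-9384) = 29102*(-1/9384) = -14551/4692 ≈ -3.1012)
C(x) = 2*x² (C(x) = x*(2*x) = 2*x²)
C(o) + D = 2*(-4)² - 14551/4692 = 2*16 - 14551/4692 = 32 - 14551/4692 = 135593/4692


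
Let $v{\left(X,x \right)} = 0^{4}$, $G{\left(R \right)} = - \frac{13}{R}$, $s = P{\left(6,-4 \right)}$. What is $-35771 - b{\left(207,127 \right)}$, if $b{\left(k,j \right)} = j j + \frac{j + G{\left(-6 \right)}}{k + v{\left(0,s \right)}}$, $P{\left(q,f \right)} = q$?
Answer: $- \frac{64460575}{1242} \approx -51901.0$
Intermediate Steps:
$s = 6$
$v{\left(X,x \right)} = 0$
$b{\left(k,j \right)} = j^{2} + \frac{\frac{13}{6} + j}{k}$ ($b{\left(k,j \right)} = j j + \frac{j - \frac{13}{-6}}{k + 0} = j^{2} + \frac{j - - \frac{13}{6}}{k} = j^{2} + \frac{j + \frac{13}{6}}{k} = j^{2} + \frac{\frac{13}{6} + j}{k}$)
$-35771 - b{\left(207,127 \right)} = -35771 - \frac{\frac{13}{6} + 127 + 207 \cdot 127^{2}}{207} = -35771 - \frac{\frac{13}{6} + 127 + 207 \cdot 16129}{207} = -35771 - \frac{\frac{13}{6} + 127 + 3338703}{207} = -35771 - \frac{1}{207} \cdot \frac{20032993}{6} = -35771 - \frac{20032993}{1242} = - \frac{64460575}{1242}$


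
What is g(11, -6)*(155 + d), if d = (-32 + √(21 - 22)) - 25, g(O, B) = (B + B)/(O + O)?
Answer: -588/11 - 6*I/11 ≈ -53.455 - 0.54545*I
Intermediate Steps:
g(O, B) = B/O (g(O, B) = (2*B)/((2*O)) = (2*B)*(1/(2*O)) = B/O)
d = -57 + I (d = (-32 + √(-1)) - 25 = (-32 + I) - 25 = -57 + I ≈ -57.0 + 1.0*I)
g(11, -6)*(155 + d) = (-6/11)*(155 + (-57 + I)) = (-6*1/11)*(98 + I) = -6*(98 + I)/11 = -588/11 - 6*I/11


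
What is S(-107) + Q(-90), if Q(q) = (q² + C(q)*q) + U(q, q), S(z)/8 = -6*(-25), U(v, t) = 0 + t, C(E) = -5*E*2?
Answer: -71790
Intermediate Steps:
C(E) = -10*E
U(v, t) = t
S(z) = 1200 (S(z) = 8*(-6*(-25)) = 8*150 = 1200)
Q(q) = q - 9*q² (Q(q) = (q² + (-10*q)*q) + q = (q² - 10*q²) + q = -9*q² + q = q - 9*q²)
S(-107) + Q(-90) = 1200 - 90*(1 - 9*(-90)) = 1200 - 90*(1 + 810) = 1200 - 90*811 = 1200 - 72990 = -71790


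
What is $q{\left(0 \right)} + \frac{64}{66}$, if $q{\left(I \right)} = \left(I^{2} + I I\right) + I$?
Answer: $\frac{32}{33} \approx 0.9697$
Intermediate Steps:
$q{\left(I \right)} = I + 2 I^{2}$ ($q{\left(I \right)} = \left(I^{2} + I^{2}\right) + I = 2 I^{2} + I = I + 2 I^{2}$)
$q{\left(0 \right)} + \frac{64}{66} = 0 \left(1 + 2 \cdot 0\right) + \frac{64}{66} = 0 \left(1 + 0\right) + 64 \cdot \frac{1}{66} = 0 \cdot 1 + \frac{32}{33} = 0 + \frac{32}{33} = \frac{32}{33}$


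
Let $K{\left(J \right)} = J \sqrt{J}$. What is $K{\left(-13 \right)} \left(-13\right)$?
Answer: $169 i \sqrt{13} \approx 609.34 i$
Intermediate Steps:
$K{\left(J \right)} = J^{\frac{3}{2}}$
$K{\left(-13 \right)} \left(-13\right) = \left(-13\right)^{\frac{3}{2}} \left(-13\right) = - 13 i \sqrt{13} \left(-13\right) = 169 i \sqrt{13}$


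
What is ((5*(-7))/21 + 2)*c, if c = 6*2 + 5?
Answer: 17/3 ≈ 5.6667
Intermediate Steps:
c = 17 (c = 12 + 5 = 17)
((5*(-7))/21 + 2)*c = ((5*(-7))/21 + 2)*17 = (-35*1/21 + 2)*17 = (-5/3 + 2)*17 = (⅓)*17 = 17/3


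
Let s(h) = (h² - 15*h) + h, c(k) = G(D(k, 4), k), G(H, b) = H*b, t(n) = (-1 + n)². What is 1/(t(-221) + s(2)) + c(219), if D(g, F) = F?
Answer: 43151761/49260 ≈ 876.00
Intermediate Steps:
c(k) = 4*k
s(h) = h² - 14*h
1/(t(-221) + s(2)) + c(219) = 1/((-1 - 221)² + 2*(-14 + 2)) + 4*219 = 1/((-222)² + 2*(-12)) + 876 = 1/(49284 - 24) + 876 = 1/49260 + 876 = 43151761/49260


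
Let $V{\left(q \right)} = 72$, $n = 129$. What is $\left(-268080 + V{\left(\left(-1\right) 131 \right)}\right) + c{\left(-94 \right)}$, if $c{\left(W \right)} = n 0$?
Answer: $-268008$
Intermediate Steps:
$c{\left(W \right)} = 0$ ($c{\left(W \right)} = 129 \cdot 0 = 0$)
$\left(-268080 + V{\left(\left(-1\right) 131 \right)}\right) + c{\left(-94 \right)} = \left(-268080 + 72\right) + 0 = -268008 + 0 = -268008$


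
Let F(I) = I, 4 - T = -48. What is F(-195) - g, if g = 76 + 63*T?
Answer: -3547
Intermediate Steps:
T = 52 (T = 4 - 1*(-48) = 4 + 48 = 52)
g = 3352 (g = 76 + 63*52 = 76 + 3276 = 3352)
F(-195) - g = -195 - 1*3352 = -195 - 3352 = -3547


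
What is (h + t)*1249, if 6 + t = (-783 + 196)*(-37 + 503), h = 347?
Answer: -341228049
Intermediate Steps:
t = -273548 (t = -6 + (-783 + 196)*(-37 + 503) = -6 - 587*466 = -6 - 273542 = -273548)
(h + t)*1249 = (347 - 273548)*1249 = -273201*1249 = -341228049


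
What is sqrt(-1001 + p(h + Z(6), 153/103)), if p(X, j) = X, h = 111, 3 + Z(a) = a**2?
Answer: I*sqrt(857) ≈ 29.275*I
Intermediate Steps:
Z(a) = -3 + a**2
sqrt(-1001 + p(h + Z(6), 153/103)) = sqrt(-1001 + (111 + (-3 + 6**2))) = sqrt(-1001 + (111 + (-3 + 36))) = sqrt(-1001 + (111 + 33)) = sqrt(-1001 + 144) = sqrt(-857) = I*sqrt(857)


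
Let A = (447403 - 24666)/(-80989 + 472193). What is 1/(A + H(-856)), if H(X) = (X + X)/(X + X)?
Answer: 391204/813941 ≈ 0.48063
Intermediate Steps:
A = 422737/391204 ≈ 1.0806
H(X) = 1 (H(X) = (2*X)/((2*X)) = (2*X)*(1/(2*X)) = 1)
1/(A + H(-856)) = 1/(422737/391204 + 1) = 1/(813941/391204) = 391204/813941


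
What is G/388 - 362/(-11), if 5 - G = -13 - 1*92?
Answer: 70833/2134 ≈ 33.193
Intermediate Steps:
G = 110 (G = 5 - (-13 - 1*92) = 5 - (-13 - 92) = 5 - 1*(-105) = 5 + 105 = 110)
G/388 - 362/(-11) = 110/388 - 362/(-11) = 110*(1/388) - 362*(-1/11) = 55/194 + 362/11 = 70833/2134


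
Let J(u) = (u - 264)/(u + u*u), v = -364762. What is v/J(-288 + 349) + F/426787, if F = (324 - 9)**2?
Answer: 20302256577427/2987509 ≈ 6.7957e+6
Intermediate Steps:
J(u) = (-264 + u)/(u + u**2)
F = 99225 (F = 315**2 = 99225)
v/J(-288 + 349) + F/426787 = -364762*(1 + (-288 + 349))*(-288 + 349)/(-264 + (-288 + 349)) + 99225/426787 = -364762*61*(1 + 61)/(-264 + 61) + 99225*(1/426787) = -364762/((1/61)*(-203)/62) + 99225/426787 = -364762/((1/61)*(1/62)*(-203)) + 99225/426787 = -364762/(-203/3782) + 99225/426787 = -364762*(-3782/203) + 99225/426787 = 47569996/7 + 99225/426787 = 20302256577427/2987509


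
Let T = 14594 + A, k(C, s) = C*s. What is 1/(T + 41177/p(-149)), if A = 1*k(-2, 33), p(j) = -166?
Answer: 166/2370471 ≈ 7.0028e-5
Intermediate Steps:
A = -66 (A = 1*(-2*33) = 1*(-66) = -66)
T = 14528 (T = 14594 - 66 = 14528)
1/(T + 41177/p(-149)) = 1/(14528 + 41177/(-166)) = 1/(14528 + 41177*(-1/166)) = 1/(14528 - 41177/166) = 1/(2370471/166) = 166/2370471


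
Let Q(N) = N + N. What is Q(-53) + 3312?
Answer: 3206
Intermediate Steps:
Q(N) = 2*N
Q(-53) + 3312 = 2*(-53) + 3312 = -106 + 3312 = 3206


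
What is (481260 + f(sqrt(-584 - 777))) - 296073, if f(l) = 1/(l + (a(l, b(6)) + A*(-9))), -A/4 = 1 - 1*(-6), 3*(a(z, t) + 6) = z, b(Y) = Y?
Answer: 52446811377/283210 - 3*I*sqrt(1361)/141605 ≈ 1.8519e+5 - 0.00078158*I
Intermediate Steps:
a(z, t) = -6 + z/3
A = -28 (A = -4*(1 - 1*(-6)) = -4*(1 + 6) = -4*7 = -28)
f(l) = 1/(246 + 4*l/3) (f(l) = 1/(l + ((-6 + l/3) - 28*(-9))) = 1/(l + ((-6 + l/3) + 252)) = 1/(l + (246 + l/3)) = 1/(246 + 4*l/3))
(481260 + f(sqrt(-584 - 777))) - 296073 = (481260 + 3/(2*(369 + 2*sqrt(-584 - 777)))) - 296073 = (481260 + 3/(2*(369 + 2*sqrt(-1361)))) - 296073 = (481260 + 3/(2*(369 + 2*(I*sqrt(1361))))) - 296073 = (481260 + 3/(2*(369 + 2*I*sqrt(1361)))) - 296073 = 185187 + 3/(2*(369 + 2*I*sqrt(1361)))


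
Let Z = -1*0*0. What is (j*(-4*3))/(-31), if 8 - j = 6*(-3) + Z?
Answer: 312/31 ≈ 10.065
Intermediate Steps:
Z = 0 (Z = 0*0 = 0)
j = 26 (j = 8 - (6*(-3) + 0) = 8 - (-18 + 0) = 8 - 1*(-18) = 8 + 18 = 26)
(j*(-4*3))/(-31) = (26*(-4*3))/(-31) = (26*(-12))*(-1/31) = -312*(-1/31) = 312/31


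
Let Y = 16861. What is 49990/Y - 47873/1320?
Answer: -741199853/22256520 ≈ -33.303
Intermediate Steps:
49990/Y - 47873/1320 = 49990/16861 - 47873/1320 = -741199853/22256520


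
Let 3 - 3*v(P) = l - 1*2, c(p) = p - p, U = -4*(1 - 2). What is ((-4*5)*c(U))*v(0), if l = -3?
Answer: 0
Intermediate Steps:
U = 4 (U = -4*(-1) = 4)
c(p) = 0
v(P) = 8/3 (v(P) = 1 - (-3 - 1*2)/3 = 1 - (-3 - 2)/3 = 1 - ⅓*(-5) = 1 + 5/3 = 8/3)
((-4*5)*c(U))*v(0) = (-4*5*0)*(8/3) = (-1*20*0)*(8/3) = -20*0*(8/3) = 0*(8/3) = 0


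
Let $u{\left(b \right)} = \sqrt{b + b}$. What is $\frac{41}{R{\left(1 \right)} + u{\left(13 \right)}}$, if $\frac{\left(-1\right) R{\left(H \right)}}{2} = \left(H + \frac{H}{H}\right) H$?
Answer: $\frac{82}{5} + \frac{41 \sqrt{26}}{10} \approx 37.306$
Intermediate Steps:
$R{\left(H \right)} = - 2 H \left(1 + H\right)$ ($R{\left(H \right)} = - 2 \left(H + \frac{H}{H}\right) H = - 2 \left(H + 1\right) H = - 2 \left(1 + H\right) H = - 2 H \left(1 + H\right)$)
$u{\left(b \right)} = \sqrt{2} \sqrt{b}$ ($u{\left(b \right)} = \sqrt{2 b} = \sqrt{2} \sqrt{b}$)
$\frac{41}{R{\left(1 \right)} + u{\left(13 \right)}} = \frac{41}{\left(-2\right) 1 \left(1 + 1\right) + \sqrt{2} \sqrt{13}} = \frac{41}{\left(-2\right) 1 \cdot 2 + \sqrt{26}} = \frac{41}{-4 + \sqrt{26}}$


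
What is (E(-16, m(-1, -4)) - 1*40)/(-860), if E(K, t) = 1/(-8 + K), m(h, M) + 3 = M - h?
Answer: 961/20640 ≈ 0.046560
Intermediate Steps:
m(h, M) = -3 + M - h (m(h, M) = -3 + (M - h) = -3 + M - h)
(E(-16, m(-1, -4)) - 1*40)/(-860) = (1/(-8 - 16) - 1*40)/(-860) = (1/(-24) - 40)*(-1/860) = (-1/24 - 40)*(-1/860) = -961/24*(-1/860) = 961/20640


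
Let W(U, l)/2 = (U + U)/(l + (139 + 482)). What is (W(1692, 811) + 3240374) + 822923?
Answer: 727331009/179 ≈ 4.0633e+6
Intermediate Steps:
W(U, l) = 4*U/(621 + l) (W(U, l) = 2*((U + U)/(l + (139 + 482))) = 2*((2*U)/(l + 621)) = 2*((2*U)/(621 + l)) = 2*(2*U/(621 + l)) = 4*U/(621 + l))
(W(1692, 811) + 3240374) + 822923 = (4*1692/(621 + 811) + 3240374) + 822923 = (4*1692/1432 + 3240374) + 822923 = (4*1692*(1/1432) + 3240374) + 822923 = (846/179 + 3240374) + 822923 = 580027792/179 + 822923 = 727331009/179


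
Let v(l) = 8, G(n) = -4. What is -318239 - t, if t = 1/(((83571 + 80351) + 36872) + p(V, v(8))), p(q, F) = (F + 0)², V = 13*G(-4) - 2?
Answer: -63920849063/200858 ≈ -3.1824e+5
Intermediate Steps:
V = -54 (V = 13*(-4) - 2 = -52 - 2 = -54)
p(q, F) = F²
t = 1/200858 (t = 1/(((83571 + 80351) + 36872) + 8²) = 1/((163922 + 36872) + 64) = 1/(200794 + 64) = 1/200858 ≈ 4.9786e-6)
-318239 - t = -318239 - 1*1/200858 = -318239 - 1/200858 = -63920849063/200858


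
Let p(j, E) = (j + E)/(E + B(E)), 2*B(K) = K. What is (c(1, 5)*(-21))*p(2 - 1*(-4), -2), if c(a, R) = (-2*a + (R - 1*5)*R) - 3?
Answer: -140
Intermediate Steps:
B(K) = K/2
c(a, R) = -3 - 2*a + R*(-5 + R) (c(a, R) = (-2*a + (R - 5)*R) - 3 = (-2*a + (-5 + R)*R) - 3 = (-2*a + R*(-5 + R)) - 3 = -3 - 2*a + R*(-5 + R))
p(j, E) = 2*(E + j)/(3*E) (p(j, E) = (j + E)/(E + E/2) = (E + j)/((3*E/2)) = (E + j)*(2/(3*E)) = 2*(E + j)/(3*E))
(c(1, 5)*(-21))*p(2 - 1*(-4), -2) = ((-3 + 5**2 - 5*5 - 2*1)*(-21))*((2/3)*(-2 + (2 - 1*(-4)))/(-2)) = ((-3 + 25 - 25 - 2)*(-21))*((2/3)*(-1/2)*(-2 + (2 + 4))) = (-5*(-21))*((2/3)*(-1/2)*(-2 + 6)) = 105*((2/3)*(-1/2)*4) = 105*(-4/3) = -140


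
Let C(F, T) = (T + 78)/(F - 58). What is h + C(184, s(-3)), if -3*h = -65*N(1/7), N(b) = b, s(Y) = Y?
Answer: 155/42 ≈ 3.6905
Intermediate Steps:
C(F, T) = (78 + T)/(-58 + F)
h = 65/21 (h = -(-65)/(3*7) = -⅓*(-65/7) = 65/21 ≈ 3.0952)
h + C(184, s(-3)) = 65/21 + (78 - 3)/(-58 + 184) = 65/21 + 75/126 = 65/21 + (1/126)*75 = 65/21 + 25/42 = 155/42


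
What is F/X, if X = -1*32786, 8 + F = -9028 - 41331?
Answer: 50367/32786 ≈ 1.5362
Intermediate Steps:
F = -50367 (F = -8 + (-9028 - 41331) = -8 - 50359 = -50367)
X = -32786
F/X = -50367/(-32786) = -50367*(-1/32786) = 50367/32786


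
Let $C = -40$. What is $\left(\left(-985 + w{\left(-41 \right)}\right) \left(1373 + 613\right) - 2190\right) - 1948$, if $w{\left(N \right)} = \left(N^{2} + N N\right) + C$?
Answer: $4637144$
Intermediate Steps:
$w{\left(N \right)} = -40 + 2 N^{2}$ ($w{\left(N \right)} = \left(N^{2} + N N\right) - 40 = \left(N^{2} + N^{2}\right) - 40 = 2 N^{2} - 40 = -40 + 2 N^{2}$)
$\left(\left(-985 + w{\left(-41 \right)}\right) \left(1373 + 613\right) - 2190\right) - 1948 = \left(\left(-985 - \left(40 - 2 \left(-41\right)^{2}\right)\right) \left(1373 + 613\right) - 2190\right) - 1948 = \left(\left(-985 + \left(-40 + 2 \cdot 1681\right)\right) 1986 - 2190\right) - 1948 = \left(\left(-985 + \left(-40 + 3362\right)\right) 1986 - 2190\right) - 1948 = \left(\left(-985 + 3322\right) 1986 - 2190\right) - 1948 = \left(2337 \cdot 1986 - 2190\right) - 1948 = \left(4641282 - 2190\right) - 1948 = 4639092 - 1948 = 4637144$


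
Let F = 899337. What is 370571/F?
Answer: 370571/899337 ≈ 0.41205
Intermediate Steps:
370571/F = 370571/899337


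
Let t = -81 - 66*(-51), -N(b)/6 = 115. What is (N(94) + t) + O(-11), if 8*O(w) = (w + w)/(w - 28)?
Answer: 404831/156 ≈ 2595.1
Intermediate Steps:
N(b) = -690 (N(b) = -6*115 = -690)
t = 3285 (t = -81 + 3366 = 3285)
O(w) = w/(4*(-28 + w)) (O(w) = ((w + w)/(w - 28))/8 = ((2*w)/(-28 + w))/8 = (2*w/(-28 + w))/8 = w/(4*(-28 + w)))
(N(94) + t) + O(-11) = (-690 + 3285) + (¼)*(-11)/(-28 - 11) = 2595 + (¼)*(-11)/(-39) = 2595 + (¼)*(-11)*(-1/39) = 2595 + 11/156 = 404831/156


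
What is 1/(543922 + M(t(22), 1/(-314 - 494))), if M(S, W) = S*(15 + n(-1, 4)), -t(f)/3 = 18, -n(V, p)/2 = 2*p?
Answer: 1/543976 ≈ 1.8383e-6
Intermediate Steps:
n(V, p) = -4*p
t(f) = -54 (t(f) = -3*18 = -54)
M(S, W) = -S (M(S, W) = S*(15 - 4*4) = S*(15 - 16) = S*(-1) = -S)
1/(543922 + M(t(22), 1/(-314 - 494))) = 1/(543922 - 1*(-54)) = 1/(543922 + 54) = 1/543976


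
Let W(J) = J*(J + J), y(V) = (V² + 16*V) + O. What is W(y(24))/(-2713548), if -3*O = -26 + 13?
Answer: -8369449/12210966 ≈ -0.68540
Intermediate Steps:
O = 13/3 (O = -(-26 + 13)/3 = -⅓*(-13) = 13/3 ≈ 4.3333)
y(V) = 13/3 + V² + 16*V (y(V) = (V² + 16*V) + 13/3 = 13/3 + V² + 16*V)
W(J) = 2*J² (W(J) = J*(2*J) = 2*J²)
W(y(24))/(-2713548) = (2*(13/3 + 24² + 16*24)²)/(-2713548) = (2*(13/3 + 576 + 384)²)*(-1/2713548) = (2*(2893/3)²)*(-1/2713548) = (2*(8369449/9))*(-1/2713548) = (16738898/9)*(-1/2713548) = -8369449/12210966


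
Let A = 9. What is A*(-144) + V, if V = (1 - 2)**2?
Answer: -1295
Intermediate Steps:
V = 1 (V = (-1)**2 = 1)
A*(-144) + V = 9*(-144) + 1 = -1296 + 1 = -1295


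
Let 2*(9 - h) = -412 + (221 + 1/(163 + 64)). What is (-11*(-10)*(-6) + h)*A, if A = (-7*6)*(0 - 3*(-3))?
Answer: 47665422/227 ≈ 2.0998e+5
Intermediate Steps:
A = -378 (A = -42*(0 + 9) = -42*9 = -378)
h = 23721/227 (h = 9 - (-412 + (221 + 1/(163 + 64)))/2 = 9 - (-412 + (221 + 1/227))/2 = 9 - (-412 + 50168/227)/2 = 9 - 1/2*(-43356/227) = 9 + 21678/227 = 23721/227 ≈ 104.50)
(-11*(-10)*(-6) + h)*A = (-11*(-10)*(-6) + 23721/227)*(-378) = (110*(-6) + 23721/227)*(-378) = (-660 + 23721/227)*(-378) = -126099/227*(-378) = 47665422/227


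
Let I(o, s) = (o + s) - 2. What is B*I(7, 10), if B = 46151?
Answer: 692265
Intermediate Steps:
I(o, s) = -2 + o + s
B*I(7, 10) = 46151*(-2 + 7 + 10) = 46151*15 = 692265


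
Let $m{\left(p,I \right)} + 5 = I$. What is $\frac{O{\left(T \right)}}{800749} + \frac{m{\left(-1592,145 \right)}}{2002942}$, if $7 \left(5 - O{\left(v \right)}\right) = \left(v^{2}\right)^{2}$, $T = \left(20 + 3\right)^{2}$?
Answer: $- \frac{78426180312929856}{5613488312453} \approx -13971.0$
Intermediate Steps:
$m{\left(p,I \right)} = -5 + I$
$T = 529$ ($T = 23^{2} = 529$)
$O{\left(v \right)} = 5 - \frac{v^{4}}{7}$ ($O{\left(v \right)} = 5 - \frac{\left(v^{2}\right)^{2}}{7} = 5 - \frac{v^{4}}{7}$)
$\frac{O{\left(T \right)}}{800749} + \frac{m{\left(-1592,145 \right)}}{2002942} = \frac{5 - \frac{529^{4}}{7}}{800749} + \frac{-5 + 145}{2002942} = \left(5 - \frac{78310985281}{7}\right) \frac{1}{800749} + 140 \cdot \frac{1}{2002942} = \left(5 - \frac{78310985281}{7}\right) \frac{1}{800749} + \frac{70}{1001471} = \left(- \frac{78310985246}{7}\right) \frac{1}{800749} + \frac{70}{1001471} = - \frac{78310985246}{5605243} + \frac{70}{1001471} = - \frac{78426180312929856}{5613488312453}$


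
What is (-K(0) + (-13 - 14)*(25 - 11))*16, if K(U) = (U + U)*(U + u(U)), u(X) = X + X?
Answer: -6048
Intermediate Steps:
u(X) = 2*X
K(U) = 6*U² (K(U) = (U + U)*(U + 2*U) = (2*U)*(3*U) = 6*U²)
(-K(0) + (-13 - 14)*(25 - 11))*16 = (-6*0² + (-13 - 14)*(25 - 11))*16 = (-6*0 - 27*14)*16 = (-1*0 - 378)*16 = (0 - 378)*16 = -378*16 = -6048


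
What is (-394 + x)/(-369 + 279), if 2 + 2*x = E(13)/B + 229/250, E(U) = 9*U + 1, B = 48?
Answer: 2359877/540000 ≈ 4.3701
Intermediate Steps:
E(U) = 1 + 9*U
x = 4123/6000 (x = -1 + ((1 + 9*13)/48 + 229/250)/2 = -1 + ((1 + 117)*(1/48) + 229*(1/250))/2 = -1 + (118*(1/48) + 229/250)/2 = -1 + (59/24 + 229/250)/2 = -1 + (1/2)*(10123/3000) = -1 + 10123/6000 = 4123/6000 ≈ 0.68717)
(-394 + x)/(-369 + 279) = (-394 + 4123/6000)/(-369 + 279) = -2359877/6000/(-90) = -1/90*(-2359877/6000) = 2359877/540000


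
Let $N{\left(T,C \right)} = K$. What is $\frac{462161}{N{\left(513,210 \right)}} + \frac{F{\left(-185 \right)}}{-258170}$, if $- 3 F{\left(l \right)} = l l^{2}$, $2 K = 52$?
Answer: $\frac{17889184693}{1006863} \approx 17767.0$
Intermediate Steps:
$K = 26$ ($K = \frac{1}{2} \cdot 52 = 26$)
$F{\left(l \right)} = - \frac{l^{3}}{3}$ ($F{\left(l \right)} = - \frac{l l^{2}}{3} = - \frac{l^{3}}{3}$)
$N{\left(T,C \right)} = 26$
$\frac{462161}{N{\left(513,210 \right)}} + \frac{F{\left(-185 \right)}}{-258170} = \frac{462161}{26} + \frac{\left(- \frac{1}{3}\right) \left(-185\right)^{3}}{-258170} = 462161 \cdot \frac{1}{26} + \left(- \frac{1}{3}\right) \left(-6331625\right) \left(- \frac{1}{258170}\right) = \frac{462161}{26} + \frac{6331625}{3} \left(- \frac{1}{258170}\right) = \frac{462161}{26} - \frac{1266325}{154902} = \frac{17889184693}{1006863}$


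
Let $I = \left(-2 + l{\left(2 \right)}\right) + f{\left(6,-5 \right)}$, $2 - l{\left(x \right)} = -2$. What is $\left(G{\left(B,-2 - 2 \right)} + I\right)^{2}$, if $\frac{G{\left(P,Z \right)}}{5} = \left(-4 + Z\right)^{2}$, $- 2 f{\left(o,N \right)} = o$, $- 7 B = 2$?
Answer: $101761$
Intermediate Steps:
$B = - \frac{2}{7}$ ($B = \left(- \frac{1}{7}\right) 2 = - \frac{2}{7} \approx -0.28571$)
$f{\left(o,N \right)} = - \frac{o}{2}$
$l{\left(x \right)} = 4$ ($l{\left(x \right)} = 2 - -2 = 2 + 2 = 4$)
$I = -1$ ($I = \left(-2 + 4\right) - 3 = 2 - 3 = -1$)
$G{\left(P,Z \right)} = 5 \left(-4 + Z\right)^{2}$
$\left(G{\left(B,-2 - 2 \right)} + I\right)^{2} = \left(5 \left(-4 - 4\right)^{2} - 1\right)^{2} = \left(5 \left(-8\right)^{2} - 1\right)^{2} = \left(5 \cdot 64 - 1\right)^{2} = \left(320 - 1\right)^{2} = 319^{2} = 101761$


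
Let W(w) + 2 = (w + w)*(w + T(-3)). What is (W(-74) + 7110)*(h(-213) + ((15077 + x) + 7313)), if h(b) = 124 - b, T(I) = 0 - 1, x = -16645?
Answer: 110741056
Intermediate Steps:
T(I) = -1
W(w) = -2 + 2*w*(-1 + w) (W(w) = -2 + (w + w)*(w - 1) = -2 + (2*w)*(-1 + w) = -2 + 2*w*(-1 + w))
(W(-74) + 7110)*(h(-213) + ((15077 + x) + 7313)) = ((-2 - 2*(-74) + 2*(-74)**2) + 7110)*((124 - 1*(-213)) + ((15077 - 16645) + 7313)) = ((-2 + 148 + 2*5476) + 7110)*((124 + 213) + (-1568 + 7313)) = ((-2 + 148 + 10952) + 7110)*(337 + 5745) = (11098 + 7110)*6082 = 18208*6082 = 110741056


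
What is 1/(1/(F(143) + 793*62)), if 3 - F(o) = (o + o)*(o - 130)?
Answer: 45451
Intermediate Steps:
F(o) = 3 - 2*o*(-130 + o) (F(o) = 3 - (o + o)*(o - 130) = 3 - 2*o*(-130 + o))
1/(1/(F(143) + 793*62)) = 1/(1/((3 - 2*143**2 + 260*143) + 793*62)) = 1/(1/((3 - 2*20449 + 37180) + 49166)) = 1/(1/((3 - 40898 + 37180) + 49166)) = 1/(1/(-3715 + 49166)) = 1/(1/45451) = 45451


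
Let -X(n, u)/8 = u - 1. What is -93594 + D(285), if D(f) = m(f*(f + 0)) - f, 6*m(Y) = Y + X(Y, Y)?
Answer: -1131841/6 ≈ -1.8864e+5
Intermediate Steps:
X(n, u) = 8 - 8*u (X(n, u) = -8*(u - 1) = -8*(-1 + u) = 8 - 8*u)
m(Y) = 4/3 - 7*Y/6 (m(Y) = (Y + (8 - 8*Y))/6 = (8 - 7*Y)/6 = 4/3 - 7*Y/6)
D(f) = 4/3 - f - 7*f²/6 (D(f) = (4/3 - 7*f*(f + 0)/6) - f = (4/3 - 7*f*f/6) - f = (4/3 - 7*f²/6) - f = 4/3 - f - 7*f²/6)
-93594 + D(285) = -93594 + (4/3 - 1*285 - 7/6*285²) = -93594 + (4/3 - 285 - 7/6*81225) = -93594 + (4/3 - 285 - 189525/2) = -93594 - 570277/6 = -1131841/6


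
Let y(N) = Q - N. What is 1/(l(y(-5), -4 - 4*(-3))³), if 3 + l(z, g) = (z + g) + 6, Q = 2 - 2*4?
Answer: 1/1000 ≈ 0.0010000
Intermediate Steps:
Q = -6 (Q = 2 - 8 = -6)
y(N) = -6 - N
l(z, g) = 3 + g + z (l(z, g) = -3 + ((z + g) + 6) = -3 + ((g + z) + 6) = -3 + (6 + g + z) = 3 + g + z)
1/(l(y(-5), -4 - 4*(-3))³) = 1/((3 + (-4 - 4*(-3)) + (-6 - 1*(-5)))³) = 1/((3 + (-4 + 12) + (-6 + 5))³) = 1/((3 + 8 - 1)³) = 1/(10³) = 1/1000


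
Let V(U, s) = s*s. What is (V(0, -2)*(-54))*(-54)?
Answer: 11664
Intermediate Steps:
V(U, s) = s²
(V(0, -2)*(-54))*(-54) = ((-2)²*(-54))*(-54) = (4*(-54))*(-54) = -216*(-54) = 11664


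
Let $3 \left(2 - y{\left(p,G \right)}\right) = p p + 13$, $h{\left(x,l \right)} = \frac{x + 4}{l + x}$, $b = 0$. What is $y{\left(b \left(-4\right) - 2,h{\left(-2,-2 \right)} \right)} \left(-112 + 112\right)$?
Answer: $0$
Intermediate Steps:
$h{\left(x,l \right)} = \frac{4 + x}{l + x}$
$y{\left(p,G \right)} = - \frac{7}{3} - \frac{p^{2}}{3}$ ($y{\left(p,G \right)} = 2 - \frac{p p + 13}{3} = 2 - \frac{p^{2} + 13}{3} = 2 - \frac{13 + p^{2}}{3} = 2 - \left(\frac{13}{3} + \frac{p^{2}}{3}\right) = - \frac{7}{3} - \frac{p^{2}}{3}$)
$y{\left(b \left(-4\right) - 2,h{\left(-2,-2 \right)} \right)} \left(-112 + 112\right) = \left(- \frac{7}{3} - \frac{\left(0 \left(-4\right) - 2\right)^{2}}{3}\right) \left(-112 + 112\right) = \left(- \frac{7}{3} - \frac{\left(0 - 2\right)^{2}}{3}\right) 0 = \left(- \frac{7}{3} - \frac{\left(-2\right)^{2}}{3}\right) 0 = \left(- \frac{7}{3} - \frac{4}{3}\right) 0 = \left(- \frac{11}{3}\right) 0 = 0$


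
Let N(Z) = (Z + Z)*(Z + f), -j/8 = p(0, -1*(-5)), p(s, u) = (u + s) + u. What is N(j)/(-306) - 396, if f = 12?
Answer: -3884/9 ≈ -431.56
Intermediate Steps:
p(s, u) = s + 2*u (p(s, u) = (s + u) + u = s + 2*u)
j = -80 (j = -8*(0 + 2*(-1*(-5))) = -8*(0 + 2*5) = -8*(0 + 10) = -8*10 = -80)
N(Z) = 2*Z*(12 + Z) (N(Z) = (Z + Z)*(Z + 12) = (2*Z)*(12 + Z) = 2*Z*(12 + Z))
N(j)/(-306) - 396 = (2*(-80)*(12 - 80))/(-306) - 396 = (2*(-80)*(-68))*(-1/306) - 396 = 10880*(-1/306) - 396 = -320/9 - 396 = -3884/9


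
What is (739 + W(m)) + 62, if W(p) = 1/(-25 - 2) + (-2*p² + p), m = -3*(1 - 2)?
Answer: 21221/27 ≈ 785.96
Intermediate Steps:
m = 3 (m = -3*(-1) = 3)
W(p) = -1/27 + p - 2*p² (W(p) = 1/(-27) + (p - 2*p²) = -1/27 + (p - 2*p²) = -1/27 + p - 2*p²)
(739 + W(m)) + 62 = (739 + (-1/27 + 3 - 2*3²)) + 62 = (739 + (-1/27 + 3 - 2*9)) + 62 = (739 + (-1/27 + 3 - 18)) + 62 = (739 - 406/27) + 62 = 19547/27 + 62 = 21221/27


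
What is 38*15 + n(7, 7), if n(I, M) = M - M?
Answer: 570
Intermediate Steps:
n(I, M) = 0
38*15 + n(7, 7) = 38*15 + 0 = 570 + 0 = 570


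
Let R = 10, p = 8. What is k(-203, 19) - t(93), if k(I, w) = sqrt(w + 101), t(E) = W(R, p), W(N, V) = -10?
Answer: 10 + 2*sqrt(30) ≈ 20.954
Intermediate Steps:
t(E) = -10
k(I, w) = sqrt(101 + w)
k(-203, 19) - t(93) = sqrt(101 + 19) - 1*(-10) = sqrt(120) + 10 = 2*sqrt(30) + 10 = 10 + 2*sqrt(30)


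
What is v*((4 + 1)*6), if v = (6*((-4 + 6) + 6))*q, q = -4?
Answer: -5760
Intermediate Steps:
v = -192 (v = (6*((-4 + 6) + 6))*(-4) = (6*(2 + 6))*(-4) = (6*8)*(-4) = 48*(-4) = -192)
v*((4 + 1)*6) = -192*(4 + 1)*6 = -960*6 = -192*30 = -5760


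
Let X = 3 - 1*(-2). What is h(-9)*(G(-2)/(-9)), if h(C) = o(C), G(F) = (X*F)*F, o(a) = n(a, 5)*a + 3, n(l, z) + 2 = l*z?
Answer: -2840/3 ≈ -946.67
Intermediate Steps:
X = 5 (X = 3 + 2 = 5)
n(l, z) = -2 + l*z
o(a) = 3 + a*(-2 + 5*a) (o(a) = (-2 + a*5)*a + 3 = (-2 + 5*a)*a + 3 = a*(-2 + 5*a) + 3 = 3 + a*(-2 + 5*a))
G(F) = 5*F² (G(F) = (5*F)*F = 5*F²)
h(C) = 3 + C*(-2 + 5*C)
h(-9)*(G(-2)/(-9)) = (3 - 9*(-2 + 5*(-9)))*((5*(-2)²)/(-9)) = (3 - 9*(-2 - 45))*((5*4)*(-⅑)) = (3 - 9*(-47))*(20*(-⅑)) = (3 + 423)*(-20/9) = 426*(-20/9) = -2840/3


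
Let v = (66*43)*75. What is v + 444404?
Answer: 657254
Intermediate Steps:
v = 212850 (v = 2838*75 = 212850)
v + 444404 = 212850 + 444404 = 657254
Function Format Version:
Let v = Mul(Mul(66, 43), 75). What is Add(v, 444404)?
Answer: 657254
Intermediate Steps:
v = 212850 (v = Mul(2838, 75) = 212850)
Add(v, 444404) = Add(212850, 444404) = 657254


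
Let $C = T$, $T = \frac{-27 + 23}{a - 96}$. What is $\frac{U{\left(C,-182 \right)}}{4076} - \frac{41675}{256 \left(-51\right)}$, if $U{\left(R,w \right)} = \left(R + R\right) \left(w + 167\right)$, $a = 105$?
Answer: $\frac{14170115}{4434688} \approx 3.1953$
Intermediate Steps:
$T = - \frac{4}{9}$ ($T = \frac{-27 + 23}{105 - 96} = - \frac{4}{9} \approx -0.44444$)
$C = - \frac{4}{9} \approx -0.44444$
$U{\left(R,w \right)} = 2 R \left(167 + w\right)$
$\frac{U{\left(C,-182 \right)}}{4076} - \frac{41675}{256 \left(-51\right)} = \frac{2 \left(- \frac{4}{9}\right) \left(167 - 182\right)}{4076} - \frac{41675}{256 \left(-51\right)} = 2 \left(- \frac{4}{9}\right) \left(-15\right) \frac{1}{4076} - \frac{41675}{-13056} = \frac{40}{3} \cdot \frac{1}{4076} - - \frac{41675}{13056} = \frac{10}{3057} + \frac{41675}{13056} = \frac{14170115}{4434688}$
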